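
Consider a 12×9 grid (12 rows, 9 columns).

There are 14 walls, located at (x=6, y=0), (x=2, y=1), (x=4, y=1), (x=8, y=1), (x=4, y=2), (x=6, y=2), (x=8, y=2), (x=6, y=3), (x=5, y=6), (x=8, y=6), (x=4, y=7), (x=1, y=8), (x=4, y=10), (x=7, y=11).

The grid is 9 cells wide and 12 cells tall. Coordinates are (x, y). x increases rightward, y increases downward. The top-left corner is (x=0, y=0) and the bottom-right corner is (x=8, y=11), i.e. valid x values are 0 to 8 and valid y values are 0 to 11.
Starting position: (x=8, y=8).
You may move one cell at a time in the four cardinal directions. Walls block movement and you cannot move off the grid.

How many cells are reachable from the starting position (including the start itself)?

Answer: Reachable cells: 94

Derivation:
BFS flood-fill from (x=8, y=8):
  Distance 0: (x=8, y=8)
  Distance 1: (x=8, y=7), (x=7, y=8), (x=8, y=9)
  Distance 2: (x=7, y=7), (x=6, y=8), (x=7, y=9), (x=8, y=10)
  Distance 3: (x=7, y=6), (x=6, y=7), (x=5, y=8), (x=6, y=9), (x=7, y=10), (x=8, y=11)
  Distance 4: (x=7, y=5), (x=6, y=6), (x=5, y=7), (x=4, y=8), (x=5, y=9), (x=6, y=10)
  Distance 5: (x=7, y=4), (x=6, y=5), (x=8, y=5), (x=3, y=8), (x=4, y=9), (x=5, y=10), (x=6, y=11)
  Distance 6: (x=7, y=3), (x=6, y=4), (x=8, y=4), (x=5, y=5), (x=3, y=7), (x=2, y=8), (x=3, y=9), (x=5, y=11)
  Distance 7: (x=7, y=2), (x=8, y=3), (x=5, y=4), (x=4, y=5), (x=3, y=6), (x=2, y=7), (x=2, y=9), (x=3, y=10), (x=4, y=11)
  Distance 8: (x=7, y=1), (x=5, y=3), (x=4, y=4), (x=3, y=5), (x=2, y=6), (x=4, y=6), (x=1, y=7), (x=1, y=9), (x=2, y=10), (x=3, y=11)
  Distance 9: (x=7, y=0), (x=6, y=1), (x=5, y=2), (x=4, y=3), (x=3, y=4), (x=2, y=5), (x=1, y=6), (x=0, y=7), (x=0, y=9), (x=1, y=10), (x=2, y=11)
  Distance 10: (x=8, y=0), (x=5, y=1), (x=3, y=3), (x=2, y=4), (x=1, y=5), (x=0, y=6), (x=0, y=8), (x=0, y=10), (x=1, y=11)
  Distance 11: (x=5, y=0), (x=3, y=2), (x=2, y=3), (x=1, y=4), (x=0, y=5), (x=0, y=11)
  Distance 12: (x=4, y=0), (x=3, y=1), (x=2, y=2), (x=1, y=3), (x=0, y=4)
  Distance 13: (x=3, y=0), (x=1, y=2), (x=0, y=3)
  Distance 14: (x=2, y=0), (x=1, y=1), (x=0, y=2)
  Distance 15: (x=1, y=0), (x=0, y=1)
  Distance 16: (x=0, y=0)
Total reachable: 94 (grid has 94 open cells total)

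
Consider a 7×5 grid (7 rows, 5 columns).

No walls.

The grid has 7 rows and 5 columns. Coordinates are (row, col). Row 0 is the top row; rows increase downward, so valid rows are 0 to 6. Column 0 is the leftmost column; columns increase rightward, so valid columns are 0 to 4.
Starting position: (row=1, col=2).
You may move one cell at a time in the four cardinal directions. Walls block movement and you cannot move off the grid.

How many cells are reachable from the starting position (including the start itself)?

Answer: Reachable cells: 35

Derivation:
BFS flood-fill from (row=1, col=2):
  Distance 0: (row=1, col=2)
  Distance 1: (row=0, col=2), (row=1, col=1), (row=1, col=3), (row=2, col=2)
  Distance 2: (row=0, col=1), (row=0, col=3), (row=1, col=0), (row=1, col=4), (row=2, col=1), (row=2, col=3), (row=3, col=2)
  Distance 3: (row=0, col=0), (row=0, col=4), (row=2, col=0), (row=2, col=4), (row=3, col=1), (row=3, col=3), (row=4, col=2)
  Distance 4: (row=3, col=0), (row=3, col=4), (row=4, col=1), (row=4, col=3), (row=5, col=2)
  Distance 5: (row=4, col=0), (row=4, col=4), (row=5, col=1), (row=5, col=3), (row=6, col=2)
  Distance 6: (row=5, col=0), (row=5, col=4), (row=6, col=1), (row=6, col=3)
  Distance 7: (row=6, col=0), (row=6, col=4)
Total reachable: 35 (grid has 35 open cells total)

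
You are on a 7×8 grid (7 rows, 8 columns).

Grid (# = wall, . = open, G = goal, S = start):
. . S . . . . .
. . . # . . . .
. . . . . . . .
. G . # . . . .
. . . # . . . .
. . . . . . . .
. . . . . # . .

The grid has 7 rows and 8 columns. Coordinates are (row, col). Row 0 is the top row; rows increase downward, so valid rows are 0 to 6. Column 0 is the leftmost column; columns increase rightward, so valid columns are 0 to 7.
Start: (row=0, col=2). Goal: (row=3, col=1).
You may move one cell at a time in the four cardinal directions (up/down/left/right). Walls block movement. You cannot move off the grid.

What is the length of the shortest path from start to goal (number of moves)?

BFS from (row=0, col=2) until reaching (row=3, col=1):
  Distance 0: (row=0, col=2)
  Distance 1: (row=0, col=1), (row=0, col=3), (row=1, col=2)
  Distance 2: (row=0, col=0), (row=0, col=4), (row=1, col=1), (row=2, col=2)
  Distance 3: (row=0, col=5), (row=1, col=0), (row=1, col=4), (row=2, col=1), (row=2, col=3), (row=3, col=2)
  Distance 4: (row=0, col=6), (row=1, col=5), (row=2, col=0), (row=2, col=4), (row=3, col=1), (row=4, col=2)  <- goal reached here
One shortest path (4 moves): (row=0, col=2) -> (row=0, col=1) -> (row=1, col=1) -> (row=2, col=1) -> (row=3, col=1)

Answer: Shortest path length: 4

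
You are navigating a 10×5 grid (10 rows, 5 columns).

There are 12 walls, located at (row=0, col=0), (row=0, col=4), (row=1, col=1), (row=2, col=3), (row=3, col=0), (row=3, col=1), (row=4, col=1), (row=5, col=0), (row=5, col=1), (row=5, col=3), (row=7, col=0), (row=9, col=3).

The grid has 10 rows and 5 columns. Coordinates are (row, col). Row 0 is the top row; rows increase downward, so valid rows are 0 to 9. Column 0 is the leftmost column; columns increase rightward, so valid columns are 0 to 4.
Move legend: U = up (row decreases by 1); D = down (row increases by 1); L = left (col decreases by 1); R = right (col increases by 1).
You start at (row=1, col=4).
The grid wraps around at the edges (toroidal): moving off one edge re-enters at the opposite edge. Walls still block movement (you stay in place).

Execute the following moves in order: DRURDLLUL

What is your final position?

Start: (row=1, col=4)
  D (down): (row=1, col=4) -> (row=2, col=4)
  R (right): (row=2, col=4) -> (row=2, col=0)
  U (up): (row=2, col=0) -> (row=1, col=0)
  R (right): blocked, stay at (row=1, col=0)
  D (down): (row=1, col=0) -> (row=2, col=0)
  L (left): (row=2, col=0) -> (row=2, col=4)
  L (left): blocked, stay at (row=2, col=4)
  U (up): (row=2, col=4) -> (row=1, col=4)
  L (left): (row=1, col=4) -> (row=1, col=3)
Final: (row=1, col=3)

Answer: Final position: (row=1, col=3)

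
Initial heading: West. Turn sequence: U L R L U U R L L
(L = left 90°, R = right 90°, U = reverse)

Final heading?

Answer: Final heading: West

Derivation:
Start: West
  U (U-turn (180°)) -> East
  L (left (90° counter-clockwise)) -> North
  R (right (90° clockwise)) -> East
  L (left (90° counter-clockwise)) -> North
  U (U-turn (180°)) -> South
  U (U-turn (180°)) -> North
  R (right (90° clockwise)) -> East
  L (left (90° counter-clockwise)) -> North
  L (left (90° counter-clockwise)) -> West
Final: West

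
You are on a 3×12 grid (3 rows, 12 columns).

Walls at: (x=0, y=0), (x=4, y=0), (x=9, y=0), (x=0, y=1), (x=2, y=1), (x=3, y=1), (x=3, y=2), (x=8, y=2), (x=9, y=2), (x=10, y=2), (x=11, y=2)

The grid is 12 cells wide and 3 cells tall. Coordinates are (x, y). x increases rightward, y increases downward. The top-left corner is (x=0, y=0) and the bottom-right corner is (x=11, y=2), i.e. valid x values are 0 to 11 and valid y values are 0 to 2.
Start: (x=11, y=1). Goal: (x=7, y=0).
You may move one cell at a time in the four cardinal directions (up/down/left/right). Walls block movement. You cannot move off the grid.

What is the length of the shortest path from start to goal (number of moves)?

BFS from (x=11, y=1) until reaching (x=7, y=0):
  Distance 0: (x=11, y=1)
  Distance 1: (x=11, y=0), (x=10, y=1)
  Distance 2: (x=10, y=0), (x=9, y=1)
  Distance 3: (x=8, y=1)
  Distance 4: (x=8, y=0), (x=7, y=1)
  Distance 5: (x=7, y=0), (x=6, y=1), (x=7, y=2)  <- goal reached here
One shortest path (5 moves): (x=11, y=1) -> (x=10, y=1) -> (x=9, y=1) -> (x=8, y=1) -> (x=7, y=1) -> (x=7, y=0)

Answer: Shortest path length: 5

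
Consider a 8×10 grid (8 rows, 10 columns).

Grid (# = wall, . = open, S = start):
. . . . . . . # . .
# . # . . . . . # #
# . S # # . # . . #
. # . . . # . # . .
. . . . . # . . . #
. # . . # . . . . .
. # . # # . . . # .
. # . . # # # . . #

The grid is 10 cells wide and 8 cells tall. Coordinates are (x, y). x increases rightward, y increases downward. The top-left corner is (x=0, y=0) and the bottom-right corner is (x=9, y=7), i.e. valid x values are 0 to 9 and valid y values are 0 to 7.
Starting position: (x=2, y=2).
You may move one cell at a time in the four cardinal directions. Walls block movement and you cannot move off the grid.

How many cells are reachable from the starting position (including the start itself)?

Answer: Reachable cells: 52

Derivation:
BFS flood-fill from (x=2, y=2):
  Distance 0: (x=2, y=2)
  Distance 1: (x=1, y=2), (x=2, y=3)
  Distance 2: (x=1, y=1), (x=3, y=3), (x=2, y=4)
  Distance 3: (x=1, y=0), (x=4, y=3), (x=1, y=4), (x=3, y=4), (x=2, y=5)
  Distance 4: (x=0, y=0), (x=2, y=0), (x=0, y=4), (x=4, y=4), (x=3, y=5), (x=2, y=6)
  Distance 5: (x=3, y=0), (x=0, y=3), (x=0, y=5), (x=2, y=7)
  Distance 6: (x=4, y=0), (x=3, y=1), (x=0, y=6), (x=3, y=7)
  Distance 7: (x=5, y=0), (x=4, y=1), (x=0, y=7)
  Distance 8: (x=6, y=0), (x=5, y=1)
  Distance 9: (x=6, y=1), (x=5, y=2)
  Distance 10: (x=7, y=1)
  Distance 11: (x=7, y=2)
  Distance 12: (x=8, y=2)
  Distance 13: (x=8, y=3)
  Distance 14: (x=9, y=3), (x=8, y=4)
  Distance 15: (x=7, y=4), (x=8, y=5)
  Distance 16: (x=6, y=4), (x=7, y=5), (x=9, y=5)
  Distance 17: (x=6, y=3), (x=6, y=5), (x=7, y=6), (x=9, y=6)
  Distance 18: (x=5, y=5), (x=6, y=6), (x=7, y=7)
  Distance 19: (x=5, y=6), (x=8, y=7)
Total reachable: 52 (grid has 54 open cells total)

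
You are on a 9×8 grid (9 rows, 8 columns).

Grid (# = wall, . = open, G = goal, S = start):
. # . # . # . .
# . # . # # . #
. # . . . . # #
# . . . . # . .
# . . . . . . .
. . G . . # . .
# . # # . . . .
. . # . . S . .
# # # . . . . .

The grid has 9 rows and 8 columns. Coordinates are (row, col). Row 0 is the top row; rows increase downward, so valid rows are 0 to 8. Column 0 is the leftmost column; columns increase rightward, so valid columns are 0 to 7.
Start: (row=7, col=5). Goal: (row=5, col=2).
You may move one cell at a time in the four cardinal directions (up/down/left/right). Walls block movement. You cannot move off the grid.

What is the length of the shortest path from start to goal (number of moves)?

Answer: Shortest path length: 5

Derivation:
BFS from (row=7, col=5) until reaching (row=5, col=2):
  Distance 0: (row=7, col=5)
  Distance 1: (row=6, col=5), (row=7, col=4), (row=7, col=6), (row=8, col=5)
  Distance 2: (row=6, col=4), (row=6, col=6), (row=7, col=3), (row=7, col=7), (row=8, col=4), (row=8, col=6)
  Distance 3: (row=5, col=4), (row=5, col=6), (row=6, col=7), (row=8, col=3), (row=8, col=7)
  Distance 4: (row=4, col=4), (row=4, col=6), (row=5, col=3), (row=5, col=7)
  Distance 5: (row=3, col=4), (row=3, col=6), (row=4, col=3), (row=4, col=5), (row=4, col=7), (row=5, col=2)  <- goal reached here
One shortest path (5 moves): (row=7, col=5) -> (row=7, col=4) -> (row=6, col=4) -> (row=5, col=4) -> (row=5, col=3) -> (row=5, col=2)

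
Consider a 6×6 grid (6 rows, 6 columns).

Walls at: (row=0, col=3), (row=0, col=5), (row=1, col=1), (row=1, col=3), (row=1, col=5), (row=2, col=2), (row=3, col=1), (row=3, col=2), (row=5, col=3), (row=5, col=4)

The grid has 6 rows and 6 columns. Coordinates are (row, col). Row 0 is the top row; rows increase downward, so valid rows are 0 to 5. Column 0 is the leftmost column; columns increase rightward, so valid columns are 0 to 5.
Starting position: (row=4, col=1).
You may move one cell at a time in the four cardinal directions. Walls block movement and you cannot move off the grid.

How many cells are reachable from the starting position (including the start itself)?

BFS flood-fill from (row=4, col=1):
  Distance 0: (row=4, col=1)
  Distance 1: (row=4, col=0), (row=4, col=2), (row=5, col=1)
  Distance 2: (row=3, col=0), (row=4, col=3), (row=5, col=0), (row=5, col=2)
  Distance 3: (row=2, col=0), (row=3, col=3), (row=4, col=4)
  Distance 4: (row=1, col=0), (row=2, col=1), (row=2, col=3), (row=3, col=4), (row=4, col=5)
  Distance 5: (row=0, col=0), (row=2, col=4), (row=3, col=5), (row=5, col=5)
  Distance 6: (row=0, col=1), (row=1, col=4), (row=2, col=5)
  Distance 7: (row=0, col=2), (row=0, col=4)
  Distance 8: (row=1, col=2)
Total reachable: 26 (grid has 26 open cells total)

Answer: Reachable cells: 26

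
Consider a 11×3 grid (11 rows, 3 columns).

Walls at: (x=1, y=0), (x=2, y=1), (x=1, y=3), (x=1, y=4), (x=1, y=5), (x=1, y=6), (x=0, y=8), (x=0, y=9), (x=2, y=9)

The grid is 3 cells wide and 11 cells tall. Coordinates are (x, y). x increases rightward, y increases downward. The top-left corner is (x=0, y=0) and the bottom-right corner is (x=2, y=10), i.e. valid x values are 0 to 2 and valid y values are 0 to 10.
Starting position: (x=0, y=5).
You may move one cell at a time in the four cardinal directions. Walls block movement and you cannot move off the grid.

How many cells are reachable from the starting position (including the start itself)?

Answer: Reachable cells: 23

Derivation:
BFS flood-fill from (x=0, y=5):
  Distance 0: (x=0, y=5)
  Distance 1: (x=0, y=4), (x=0, y=6)
  Distance 2: (x=0, y=3), (x=0, y=7)
  Distance 3: (x=0, y=2), (x=1, y=7)
  Distance 4: (x=0, y=1), (x=1, y=2), (x=2, y=7), (x=1, y=8)
  Distance 5: (x=0, y=0), (x=1, y=1), (x=2, y=2), (x=2, y=6), (x=2, y=8), (x=1, y=9)
  Distance 6: (x=2, y=3), (x=2, y=5), (x=1, y=10)
  Distance 7: (x=2, y=4), (x=0, y=10), (x=2, y=10)
Total reachable: 23 (grid has 24 open cells total)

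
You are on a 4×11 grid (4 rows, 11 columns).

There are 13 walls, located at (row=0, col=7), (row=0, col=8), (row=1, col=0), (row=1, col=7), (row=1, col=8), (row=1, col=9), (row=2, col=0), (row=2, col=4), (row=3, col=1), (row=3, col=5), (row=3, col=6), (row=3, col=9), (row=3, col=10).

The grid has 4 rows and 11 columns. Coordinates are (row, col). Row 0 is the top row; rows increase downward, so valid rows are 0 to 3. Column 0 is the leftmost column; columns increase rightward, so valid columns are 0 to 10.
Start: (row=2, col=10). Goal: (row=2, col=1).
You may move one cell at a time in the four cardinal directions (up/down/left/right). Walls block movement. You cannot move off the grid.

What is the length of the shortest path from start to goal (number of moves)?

Answer: Shortest path length: 11

Derivation:
BFS from (row=2, col=10) until reaching (row=2, col=1):
  Distance 0: (row=2, col=10)
  Distance 1: (row=1, col=10), (row=2, col=9)
  Distance 2: (row=0, col=10), (row=2, col=8)
  Distance 3: (row=0, col=9), (row=2, col=7), (row=3, col=8)
  Distance 4: (row=2, col=6), (row=3, col=7)
  Distance 5: (row=1, col=6), (row=2, col=5)
  Distance 6: (row=0, col=6), (row=1, col=5)
  Distance 7: (row=0, col=5), (row=1, col=4)
  Distance 8: (row=0, col=4), (row=1, col=3)
  Distance 9: (row=0, col=3), (row=1, col=2), (row=2, col=3)
  Distance 10: (row=0, col=2), (row=1, col=1), (row=2, col=2), (row=3, col=3)
  Distance 11: (row=0, col=1), (row=2, col=1), (row=3, col=2), (row=3, col=4)  <- goal reached here
One shortest path (11 moves): (row=2, col=10) -> (row=2, col=9) -> (row=2, col=8) -> (row=2, col=7) -> (row=2, col=6) -> (row=2, col=5) -> (row=1, col=5) -> (row=1, col=4) -> (row=1, col=3) -> (row=1, col=2) -> (row=1, col=1) -> (row=2, col=1)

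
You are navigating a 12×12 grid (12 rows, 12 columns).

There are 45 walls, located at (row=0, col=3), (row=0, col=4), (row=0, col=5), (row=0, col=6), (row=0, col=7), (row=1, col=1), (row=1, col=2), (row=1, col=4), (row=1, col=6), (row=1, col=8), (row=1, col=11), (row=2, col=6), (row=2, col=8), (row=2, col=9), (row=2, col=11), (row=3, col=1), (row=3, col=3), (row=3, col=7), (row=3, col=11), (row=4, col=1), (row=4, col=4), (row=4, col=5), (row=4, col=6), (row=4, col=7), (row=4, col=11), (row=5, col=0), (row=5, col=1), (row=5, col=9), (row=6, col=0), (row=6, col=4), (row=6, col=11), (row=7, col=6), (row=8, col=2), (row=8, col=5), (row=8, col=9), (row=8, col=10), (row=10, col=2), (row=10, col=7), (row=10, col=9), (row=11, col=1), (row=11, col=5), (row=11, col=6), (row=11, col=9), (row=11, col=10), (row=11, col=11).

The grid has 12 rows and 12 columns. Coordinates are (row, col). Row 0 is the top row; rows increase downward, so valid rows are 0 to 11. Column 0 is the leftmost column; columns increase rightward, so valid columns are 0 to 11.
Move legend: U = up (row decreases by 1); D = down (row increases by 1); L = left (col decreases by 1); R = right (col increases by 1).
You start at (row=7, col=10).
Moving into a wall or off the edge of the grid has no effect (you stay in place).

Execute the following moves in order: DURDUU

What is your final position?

Answer: Final position: (row=5, col=10)

Derivation:
Start: (row=7, col=10)
  D (down): blocked, stay at (row=7, col=10)
  U (up): (row=7, col=10) -> (row=6, col=10)
  R (right): blocked, stay at (row=6, col=10)
  D (down): (row=6, col=10) -> (row=7, col=10)
  U (up): (row=7, col=10) -> (row=6, col=10)
  U (up): (row=6, col=10) -> (row=5, col=10)
Final: (row=5, col=10)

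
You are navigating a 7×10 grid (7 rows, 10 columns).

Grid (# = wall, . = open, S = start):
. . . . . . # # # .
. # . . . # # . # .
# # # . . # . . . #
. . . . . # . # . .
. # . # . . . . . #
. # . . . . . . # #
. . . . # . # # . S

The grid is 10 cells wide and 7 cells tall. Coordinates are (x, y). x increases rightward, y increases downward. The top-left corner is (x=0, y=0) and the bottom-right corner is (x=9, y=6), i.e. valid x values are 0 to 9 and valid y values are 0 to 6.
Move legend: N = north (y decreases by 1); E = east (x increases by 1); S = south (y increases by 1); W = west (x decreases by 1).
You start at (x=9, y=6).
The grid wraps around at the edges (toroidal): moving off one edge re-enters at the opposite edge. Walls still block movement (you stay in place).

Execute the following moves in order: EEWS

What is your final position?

Start: (x=9, y=6)
  E (east): (x=9, y=6) -> (x=0, y=6)
  E (east): (x=0, y=6) -> (x=1, y=6)
  W (west): (x=1, y=6) -> (x=0, y=6)
  S (south): (x=0, y=6) -> (x=0, y=0)
Final: (x=0, y=0)

Answer: Final position: (x=0, y=0)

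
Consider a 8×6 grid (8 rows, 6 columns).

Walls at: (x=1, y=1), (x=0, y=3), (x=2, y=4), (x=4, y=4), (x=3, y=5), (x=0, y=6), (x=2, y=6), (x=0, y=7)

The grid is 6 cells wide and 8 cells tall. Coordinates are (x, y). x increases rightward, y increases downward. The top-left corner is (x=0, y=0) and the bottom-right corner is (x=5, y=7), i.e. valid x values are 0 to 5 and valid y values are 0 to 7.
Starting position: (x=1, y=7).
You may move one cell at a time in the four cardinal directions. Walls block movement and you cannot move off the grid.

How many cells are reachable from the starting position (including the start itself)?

BFS flood-fill from (x=1, y=7):
  Distance 0: (x=1, y=7)
  Distance 1: (x=1, y=6), (x=2, y=7)
  Distance 2: (x=1, y=5), (x=3, y=7)
  Distance 3: (x=1, y=4), (x=0, y=5), (x=2, y=5), (x=3, y=6), (x=4, y=7)
  Distance 4: (x=1, y=3), (x=0, y=4), (x=4, y=6), (x=5, y=7)
  Distance 5: (x=1, y=2), (x=2, y=3), (x=4, y=5), (x=5, y=6)
  Distance 6: (x=0, y=2), (x=2, y=2), (x=3, y=3), (x=5, y=5)
  Distance 7: (x=0, y=1), (x=2, y=1), (x=3, y=2), (x=4, y=3), (x=3, y=4), (x=5, y=4)
  Distance 8: (x=0, y=0), (x=2, y=0), (x=3, y=1), (x=4, y=2), (x=5, y=3)
  Distance 9: (x=1, y=0), (x=3, y=0), (x=4, y=1), (x=5, y=2)
  Distance 10: (x=4, y=0), (x=5, y=1)
  Distance 11: (x=5, y=0)
Total reachable: 40 (grid has 40 open cells total)

Answer: Reachable cells: 40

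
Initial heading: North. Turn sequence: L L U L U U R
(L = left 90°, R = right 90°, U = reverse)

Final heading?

Start: North
  L (left (90° counter-clockwise)) -> West
  L (left (90° counter-clockwise)) -> South
  U (U-turn (180°)) -> North
  L (left (90° counter-clockwise)) -> West
  U (U-turn (180°)) -> East
  U (U-turn (180°)) -> West
  R (right (90° clockwise)) -> North
Final: North

Answer: Final heading: North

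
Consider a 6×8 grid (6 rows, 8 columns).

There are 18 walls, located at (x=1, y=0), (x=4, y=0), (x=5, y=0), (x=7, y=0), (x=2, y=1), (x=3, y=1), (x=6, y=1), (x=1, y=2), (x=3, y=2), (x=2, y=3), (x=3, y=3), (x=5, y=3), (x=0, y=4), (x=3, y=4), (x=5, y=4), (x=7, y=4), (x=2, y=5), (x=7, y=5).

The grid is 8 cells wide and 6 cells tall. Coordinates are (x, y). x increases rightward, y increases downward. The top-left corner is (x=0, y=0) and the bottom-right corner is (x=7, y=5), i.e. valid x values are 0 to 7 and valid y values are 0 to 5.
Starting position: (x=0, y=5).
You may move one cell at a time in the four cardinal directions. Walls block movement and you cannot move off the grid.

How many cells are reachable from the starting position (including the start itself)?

BFS flood-fill from (x=0, y=5):
  Distance 0: (x=0, y=5)
  Distance 1: (x=1, y=5)
  Distance 2: (x=1, y=4)
  Distance 3: (x=1, y=3), (x=2, y=4)
  Distance 4: (x=0, y=3)
  Distance 5: (x=0, y=2)
  Distance 6: (x=0, y=1)
  Distance 7: (x=0, y=0), (x=1, y=1)
Total reachable: 10 (grid has 30 open cells total)

Answer: Reachable cells: 10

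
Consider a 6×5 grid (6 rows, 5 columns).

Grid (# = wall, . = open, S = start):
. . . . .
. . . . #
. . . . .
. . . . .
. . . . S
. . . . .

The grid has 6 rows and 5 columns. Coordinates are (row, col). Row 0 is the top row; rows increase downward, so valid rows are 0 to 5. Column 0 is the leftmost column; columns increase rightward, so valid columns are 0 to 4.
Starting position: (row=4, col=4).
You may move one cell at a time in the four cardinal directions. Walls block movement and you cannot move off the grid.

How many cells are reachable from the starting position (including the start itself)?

Answer: Reachable cells: 29

Derivation:
BFS flood-fill from (row=4, col=4):
  Distance 0: (row=4, col=4)
  Distance 1: (row=3, col=4), (row=4, col=3), (row=5, col=4)
  Distance 2: (row=2, col=4), (row=3, col=3), (row=4, col=2), (row=5, col=3)
  Distance 3: (row=2, col=3), (row=3, col=2), (row=4, col=1), (row=5, col=2)
  Distance 4: (row=1, col=3), (row=2, col=2), (row=3, col=1), (row=4, col=0), (row=5, col=1)
  Distance 5: (row=0, col=3), (row=1, col=2), (row=2, col=1), (row=3, col=0), (row=5, col=0)
  Distance 6: (row=0, col=2), (row=0, col=4), (row=1, col=1), (row=2, col=0)
  Distance 7: (row=0, col=1), (row=1, col=0)
  Distance 8: (row=0, col=0)
Total reachable: 29 (grid has 29 open cells total)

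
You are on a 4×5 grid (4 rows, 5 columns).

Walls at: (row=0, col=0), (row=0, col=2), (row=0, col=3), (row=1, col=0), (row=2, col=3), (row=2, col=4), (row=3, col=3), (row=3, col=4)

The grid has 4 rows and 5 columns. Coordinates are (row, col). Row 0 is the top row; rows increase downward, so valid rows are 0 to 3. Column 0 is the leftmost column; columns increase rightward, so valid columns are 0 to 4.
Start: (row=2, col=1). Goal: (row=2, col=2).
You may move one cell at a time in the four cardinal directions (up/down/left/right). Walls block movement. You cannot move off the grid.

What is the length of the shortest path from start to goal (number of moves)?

Answer: Shortest path length: 1

Derivation:
BFS from (row=2, col=1) until reaching (row=2, col=2):
  Distance 0: (row=2, col=1)
  Distance 1: (row=1, col=1), (row=2, col=0), (row=2, col=2), (row=3, col=1)  <- goal reached here
One shortest path (1 moves): (row=2, col=1) -> (row=2, col=2)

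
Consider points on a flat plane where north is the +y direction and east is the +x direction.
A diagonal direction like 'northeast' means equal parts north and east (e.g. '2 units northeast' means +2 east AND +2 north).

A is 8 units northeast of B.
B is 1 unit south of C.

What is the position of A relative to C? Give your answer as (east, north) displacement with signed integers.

Answer: A is at (east=8, north=7) relative to C.

Derivation:
Place C at the origin (east=0, north=0).
  B is 1 unit south of C: delta (east=+0, north=-1); B at (east=0, north=-1).
  A is 8 units northeast of B: delta (east=+8, north=+8); A at (east=8, north=7).
Therefore A relative to C: (east=8, north=7).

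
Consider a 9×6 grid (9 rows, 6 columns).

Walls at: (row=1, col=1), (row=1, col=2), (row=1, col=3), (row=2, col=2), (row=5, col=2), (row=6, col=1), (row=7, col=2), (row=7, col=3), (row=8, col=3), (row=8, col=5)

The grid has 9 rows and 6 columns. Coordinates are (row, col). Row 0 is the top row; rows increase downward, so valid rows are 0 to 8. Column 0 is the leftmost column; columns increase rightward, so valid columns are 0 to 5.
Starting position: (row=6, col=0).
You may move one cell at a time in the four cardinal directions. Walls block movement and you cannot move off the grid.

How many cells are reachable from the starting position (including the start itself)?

BFS flood-fill from (row=6, col=0):
  Distance 0: (row=6, col=0)
  Distance 1: (row=5, col=0), (row=7, col=0)
  Distance 2: (row=4, col=0), (row=5, col=1), (row=7, col=1), (row=8, col=0)
  Distance 3: (row=3, col=0), (row=4, col=1), (row=8, col=1)
  Distance 4: (row=2, col=0), (row=3, col=1), (row=4, col=2), (row=8, col=2)
  Distance 5: (row=1, col=0), (row=2, col=1), (row=3, col=2), (row=4, col=3)
  Distance 6: (row=0, col=0), (row=3, col=3), (row=4, col=4), (row=5, col=3)
  Distance 7: (row=0, col=1), (row=2, col=3), (row=3, col=4), (row=4, col=5), (row=5, col=4), (row=6, col=3)
  Distance 8: (row=0, col=2), (row=2, col=4), (row=3, col=5), (row=5, col=5), (row=6, col=2), (row=6, col=4)
  Distance 9: (row=0, col=3), (row=1, col=4), (row=2, col=5), (row=6, col=5), (row=7, col=4)
  Distance 10: (row=0, col=4), (row=1, col=5), (row=7, col=5), (row=8, col=4)
  Distance 11: (row=0, col=5)
Total reachable: 44 (grid has 44 open cells total)

Answer: Reachable cells: 44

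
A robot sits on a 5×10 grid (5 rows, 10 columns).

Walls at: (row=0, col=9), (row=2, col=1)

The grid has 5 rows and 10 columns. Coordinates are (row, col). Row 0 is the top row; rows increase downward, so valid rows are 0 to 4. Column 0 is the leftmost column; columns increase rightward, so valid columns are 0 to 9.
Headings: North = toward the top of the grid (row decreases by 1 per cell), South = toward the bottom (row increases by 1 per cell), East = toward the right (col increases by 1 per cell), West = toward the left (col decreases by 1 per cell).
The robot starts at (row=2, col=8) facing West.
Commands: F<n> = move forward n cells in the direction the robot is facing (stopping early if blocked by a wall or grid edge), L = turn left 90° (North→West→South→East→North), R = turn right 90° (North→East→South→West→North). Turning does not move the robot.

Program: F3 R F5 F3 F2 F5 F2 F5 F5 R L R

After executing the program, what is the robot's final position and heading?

Start: (row=2, col=8), facing West
  F3: move forward 3, now at (row=2, col=5)
  R: turn right, now facing North
  F5: move forward 2/5 (blocked), now at (row=0, col=5)
  F3: move forward 0/3 (blocked), now at (row=0, col=5)
  F2: move forward 0/2 (blocked), now at (row=0, col=5)
  F5: move forward 0/5 (blocked), now at (row=0, col=5)
  F2: move forward 0/2 (blocked), now at (row=0, col=5)
  F5: move forward 0/5 (blocked), now at (row=0, col=5)
  F5: move forward 0/5 (blocked), now at (row=0, col=5)
  R: turn right, now facing East
  L: turn left, now facing North
  R: turn right, now facing East
Final: (row=0, col=5), facing East

Answer: Final position: (row=0, col=5), facing East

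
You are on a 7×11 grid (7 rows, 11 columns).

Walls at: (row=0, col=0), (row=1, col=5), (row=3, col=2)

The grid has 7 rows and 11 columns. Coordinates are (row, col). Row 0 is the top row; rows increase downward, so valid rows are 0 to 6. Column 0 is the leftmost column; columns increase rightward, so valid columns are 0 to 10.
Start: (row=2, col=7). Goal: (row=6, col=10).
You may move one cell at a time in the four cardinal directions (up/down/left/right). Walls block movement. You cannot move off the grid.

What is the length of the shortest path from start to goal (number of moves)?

Answer: Shortest path length: 7

Derivation:
BFS from (row=2, col=7) until reaching (row=6, col=10):
  Distance 0: (row=2, col=7)
  Distance 1: (row=1, col=7), (row=2, col=6), (row=2, col=8), (row=3, col=7)
  Distance 2: (row=0, col=7), (row=1, col=6), (row=1, col=8), (row=2, col=5), (row=2, col=9), (row=3, col=6), (row=3, col=8), (row=4, col=7)
  Distance 3: (row=0, col=6), (row=0, col=8), (row=1, col=9), (row=2, col=4), (row=2, col=10), (row=3, col=5), (row=3, col=9), (row=4, col=6), (row=4, col=8), (row=5, col=7)
  Distance 4: (row=0, col=5), (row=0, col=9), (row=1, col=4), (row=1, col=10), (row=2, col=3), (row=3, col=4), (row=3, col=10), (row=4, col=5), (row=4, col=9), (row=5, col=6), (row=5, col=8), (row=6, col=7)
  Distance 5: (row=0, col=4), (row=0, col=10), (row=1, col=3), (row=2, col=2), (row=3, col=3), (row=4, col=4), (row=4, col=10), (row=5, col=5), (row=5, col=9), (row=6, col=6), (row=6, col=8)
  Distance 6: (row=0, col=3), (row=1, col=2), (row=2, col=1), (row=4, col=3), (row=5, col=4), (row=5, col=10), (row=6, col=5), (row=6, col=9)
  Distance 7: (row=0, col=2), (row=1, col=1), (row=2, col=0), (row=3, col=1), (row=4, col=2), (row=5, col=3), (row=6, col=4), (row=6, col=10)  <- goal reached here
One shortest path (7 moves): (row=2, col=7) -> (row=2, col=8) -> (row=2, col=9) -> (row=2, col=10) -> (row=3, col=10) -> (row=4, col=10) -> (row=5, col=10) -> (row=6, col=10)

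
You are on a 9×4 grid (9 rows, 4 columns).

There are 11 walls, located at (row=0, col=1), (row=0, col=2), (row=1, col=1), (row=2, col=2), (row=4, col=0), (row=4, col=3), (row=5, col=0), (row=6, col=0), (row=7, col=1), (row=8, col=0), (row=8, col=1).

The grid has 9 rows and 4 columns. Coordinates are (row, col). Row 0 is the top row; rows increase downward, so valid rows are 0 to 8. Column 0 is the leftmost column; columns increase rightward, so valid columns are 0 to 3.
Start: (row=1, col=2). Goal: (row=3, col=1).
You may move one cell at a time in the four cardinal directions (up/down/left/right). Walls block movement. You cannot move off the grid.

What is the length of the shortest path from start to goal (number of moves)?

Answer: Shortest path length: 5

Derivation:
BFS from (row=1, col=2) until reaching (row=3, col=1):
  Distance 0: (row=1, col=2)
  Distance 1: (row=1, col=3)
  Distance 2: (row=0, col=3), (row=2, col=3)
  Distance 3: (row=3, col=3)
  Distance 4: (row=3, col=2)
  Distance 5: (row=3, col=1), (row=4, col=2)  <- goal reached here
One shortest path (5 moves): (row=1, col=2) -> (row=1, col=3) -> (row=2, col=3) -> (row=3, col=3) -> (row=3, col=2) -> (row=3, col=1)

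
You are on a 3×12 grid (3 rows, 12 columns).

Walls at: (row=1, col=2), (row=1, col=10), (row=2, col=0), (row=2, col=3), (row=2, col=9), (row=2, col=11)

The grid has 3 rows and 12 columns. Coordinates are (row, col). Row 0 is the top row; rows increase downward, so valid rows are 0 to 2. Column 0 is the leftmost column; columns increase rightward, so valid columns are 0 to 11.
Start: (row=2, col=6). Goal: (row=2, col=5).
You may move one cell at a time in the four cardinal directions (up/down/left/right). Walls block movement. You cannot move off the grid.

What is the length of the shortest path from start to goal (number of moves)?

BFS from (row=2, col=6) until reaching (row=2, col=5):
  Distance 0: (row=2, col=6)
  Distance 1: (row=1, col=6), (row=2, col=5), (row=2, col=7)  <- goal reached here
One shortest path (1 moves): (row=2, col=6) -> (row=2, col=5)

Answer: Shortest path length: 1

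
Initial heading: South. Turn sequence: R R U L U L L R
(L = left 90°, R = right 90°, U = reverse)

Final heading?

Answer: Final heading: South

Derivation:
Start: South
  R (right (90° clockwise)) -> West
  R (right (90° clockwise)) -> North
  U (U-turn (180°)) -> South
  L (left (90° counter-clockwise)) -> East
  U (U-turn (180°)) -> West
  L (left (90° counter-clockwise)) -> South
  L (left (90° counter-clockwise)) -> East
  R (right (90° clockwise)) -> South
Final: South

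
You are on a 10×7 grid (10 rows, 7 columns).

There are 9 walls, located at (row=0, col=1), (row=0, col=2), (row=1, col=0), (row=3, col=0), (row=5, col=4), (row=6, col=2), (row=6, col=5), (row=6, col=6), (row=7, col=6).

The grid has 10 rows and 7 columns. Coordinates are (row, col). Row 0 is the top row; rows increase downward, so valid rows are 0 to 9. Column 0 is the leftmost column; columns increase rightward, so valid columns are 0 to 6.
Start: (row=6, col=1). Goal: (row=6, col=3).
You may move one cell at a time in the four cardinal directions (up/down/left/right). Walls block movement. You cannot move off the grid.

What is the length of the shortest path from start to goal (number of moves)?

BFS from (row=6, col=1) until reaching (row=6, col=3):
  Distance 0: (row=6, col=1)
  Distance 1: (row=5, col=1), (row=6, col=0), (row=7, col=1)
  Distance 2: (row=4, col=1), (row=5, col=0), (row=5, col=2), (row=7, col=0), (row=7, col=2), (row=8, col=1)
  Distance 3: (row=3, col=1), (row=4, col=0), (row=4, col=2), (row=5, col=3), (row=7, col=3), (row=8, col=0), (row=8, col=2), (row=9, col=1)
  Distance 4: (row=2, col=1), (row=3, col=2), (row=4, col=3), (row=6, col=3), (row=7, col=4), (row=8, col=3), (row=9, col=0), (row=9, col=2)  <- goal reached here
One shortest path (4 moves): (row=6, col=1) -> (row=5, col=1) -> (row=5, col=2) -> (row=5, col=3) -> (row=6, col=3)

Answer: Shortest path length: 4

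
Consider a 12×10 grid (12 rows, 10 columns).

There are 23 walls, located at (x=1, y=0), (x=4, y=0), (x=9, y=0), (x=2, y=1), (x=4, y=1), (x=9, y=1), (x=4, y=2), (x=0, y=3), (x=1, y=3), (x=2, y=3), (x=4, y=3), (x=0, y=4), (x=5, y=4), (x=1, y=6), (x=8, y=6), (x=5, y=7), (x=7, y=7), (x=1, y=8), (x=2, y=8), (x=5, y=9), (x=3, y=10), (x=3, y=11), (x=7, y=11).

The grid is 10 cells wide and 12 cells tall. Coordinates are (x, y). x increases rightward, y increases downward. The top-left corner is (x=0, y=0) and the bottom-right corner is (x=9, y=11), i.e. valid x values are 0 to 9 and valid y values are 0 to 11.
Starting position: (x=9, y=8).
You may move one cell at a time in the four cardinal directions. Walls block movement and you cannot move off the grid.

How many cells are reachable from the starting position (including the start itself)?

BFS flood-fill from (x=9, y=8):
  Distance 0: (x=9, y=8)
  Distance 1: (x=9, y=7), (x=8, y=8), (x=9, y=9)
  Distance 2: (x=9, y=6), (x=8, y=7), (x=7, y=8), (x=8, y=9), (x=9, y=10)
  Distance 3: (x=9, y=5), (x=6, y=8), (x=7, y=9), (x=8, y=10), (x=9, y=11)
  Distance 4: (x=9, y=4), (x=8, y=5), (x=6, y=7), (x=5, y=8), (x=6, y=9), (x=7, y=10), (x=8, y=11)
  Distance 5: (x=9, y=3), (x=8, y=4), (x=7, y=5), (x=6, y=6), (x=4, y=8), (x=6, y=10)
  Distance 6: (x=9, y=2), (x=8, y=3), (x=7, y=4), (x=6, y=5), (x=5, y=6), (x=7, y=6), (x=4, y=7), (x=3, y=8), (x=4, y=9), (x=5, y=10), (x=6, y=11)
  Distance 7: (x=8, y=2), (x=7, y=3), (x=6, y=4), (x=5, y=5), (x=4, y=6), (x=3, y=7), (x=3, y=9), (x=4, y=10), (x=5, y=11)
  Distance 8: (x=8, y=1), (x=7, y=2), (x=6, y=3), (x=4, y=5), (x=3, y=6), (x=2, y=7), (x=2, y=9), (x=4, y=11)
  Distance 9: (x=8, y=0), (x=7, y=1), (x=6, y=2), (x=5, y=3), (x=4, y=4), (x=3, y=5), (x=2, y=6), (x=1, y=7), (x=1, y=9), (x=2, y=10)
  Distance 10: (x=7, y=0), (x=6, y=1), (x=5, y=2), (x=3, y=4), (x=2, y=5), (x=0, y=7), (x=0, y=9), (x=1, y=10), (x=2, y=11)
  Distance 11: (x=6, y=0), (x=5, y=1), (x=3, y=3), (x=2, y=4), (x=1, y=5), (x=0, y=6), (x=0, y=8), (x=0, y=10), (x=1, y=11)
  Distance 12: (x=5, y=0), (x=3, y=2), (x=1, y=4), (x=0, y=5), (x=0, y=11)
  Distance 13: (x=3, y=1), (x=2, y=2)
  Distance 14: (x=3, y=0), (x=1, y=2)
  Distance 15: (x=2, y=0), (x=1, y=1), (x=0, y=2)
  Distance 16: (x=0, y=1)
  Distance 17: (x=0, y=0)
Total reachable: 97 (grid has 97 open cells total)

Answer: Reachable cells: 97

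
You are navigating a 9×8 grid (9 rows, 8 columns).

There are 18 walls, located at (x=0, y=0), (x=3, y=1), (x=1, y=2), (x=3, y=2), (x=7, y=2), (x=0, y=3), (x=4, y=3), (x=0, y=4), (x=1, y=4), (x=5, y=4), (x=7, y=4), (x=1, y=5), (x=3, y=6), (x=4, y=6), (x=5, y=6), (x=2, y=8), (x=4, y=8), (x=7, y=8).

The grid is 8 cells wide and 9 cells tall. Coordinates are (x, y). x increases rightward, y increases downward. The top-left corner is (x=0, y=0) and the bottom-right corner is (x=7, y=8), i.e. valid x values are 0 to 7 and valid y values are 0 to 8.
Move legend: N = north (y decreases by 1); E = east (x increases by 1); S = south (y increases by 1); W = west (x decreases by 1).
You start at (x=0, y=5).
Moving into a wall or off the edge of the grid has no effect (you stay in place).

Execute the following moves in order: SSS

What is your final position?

Answer: Final position: (x=0, y=8)

Derivation:
Start: (x=0, y=5)
  S (south): (x=0, y=5) -> (x=0, y=6)
  S (south): (x=0, y=6) -> (x=0, y=7)
  S (south): (x=0, y=7) -> (x=0, y=8)
Final: (x=0, y=8)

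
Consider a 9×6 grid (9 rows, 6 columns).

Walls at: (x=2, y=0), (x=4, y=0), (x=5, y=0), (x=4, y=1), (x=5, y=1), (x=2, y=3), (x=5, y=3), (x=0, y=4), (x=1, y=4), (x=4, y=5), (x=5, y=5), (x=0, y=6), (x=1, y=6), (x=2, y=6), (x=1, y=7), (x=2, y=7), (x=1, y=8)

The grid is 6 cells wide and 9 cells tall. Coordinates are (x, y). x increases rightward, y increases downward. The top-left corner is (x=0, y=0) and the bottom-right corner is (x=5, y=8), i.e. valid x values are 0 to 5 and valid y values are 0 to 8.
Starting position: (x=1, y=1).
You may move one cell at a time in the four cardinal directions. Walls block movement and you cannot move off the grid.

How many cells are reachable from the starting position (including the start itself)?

BFS flood-fill from (x=1, y=1):
  Distance 0: (x=1, y=1)
  Distance 1: (x=1, y=0), (x=0, y=1), (x=2, y=1), (x=1, y=2)
  Distance 2: (x=0, y=0), (x=3, y=1), (x=0, y=2), (x=2, y=2), (x=1, y=3)
  Distance 3: (x=3, y=0), (x=3, y=2), (x=0, y=3)
  Distance 4: (x=4, y=2), (x=3, y=3)
  Distance 5: (x=5, y=2), (x=4, y=3), (x=3, y=4)
  Distance 6: (x=2, y=4), (x=4, y=4), (x=3, y=5)
  Distance 7: (x=5, y=4), (x=2, y=5), (x=3, y=6)
  Distance 8: (x=1, y=5), (x=4, y=6), (x=3, y=7)
  Distance 9: (x=0, y=5), (x=5, y=6), (x=4, y=7), (x=3, y=8)
  Distance 10: (x=5, y=7), (x=2, y=8), (x=4, y=8)
  Distance 11: (x=5, y=8)
Total reachable: 35 (grid has 37 open cells total)

Answer: Reachable cells: 35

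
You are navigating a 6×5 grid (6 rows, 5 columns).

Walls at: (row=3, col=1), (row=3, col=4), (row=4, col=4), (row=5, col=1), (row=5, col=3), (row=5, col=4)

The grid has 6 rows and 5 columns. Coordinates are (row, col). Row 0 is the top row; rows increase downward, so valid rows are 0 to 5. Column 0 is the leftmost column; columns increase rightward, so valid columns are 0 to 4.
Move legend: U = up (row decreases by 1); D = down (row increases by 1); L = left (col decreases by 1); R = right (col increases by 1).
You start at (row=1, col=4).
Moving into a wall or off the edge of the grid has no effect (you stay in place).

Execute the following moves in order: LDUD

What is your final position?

Answer: Final position: (row=2, col=3)

Derivation:
Start: (row=1, col=4)
  L (left): (row=1, col=4) -> (row=1, col=3)
  D (down): (row=1, col=3) -> (row=2, col=3)
  U (up): (row=2, col=3) -> (row=1, col=3)
  D (down): (row=1, col=3) -> (row=2, col=3)
Final: (row=2, col=3)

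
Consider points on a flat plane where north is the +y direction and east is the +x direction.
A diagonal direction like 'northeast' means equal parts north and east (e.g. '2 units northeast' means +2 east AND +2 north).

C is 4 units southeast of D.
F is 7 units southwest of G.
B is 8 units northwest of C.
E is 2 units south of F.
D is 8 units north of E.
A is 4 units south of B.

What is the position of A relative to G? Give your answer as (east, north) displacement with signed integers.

Place G at the origin (east=0, north=0).
  F is 7 units southwest of G: delta (east=-7, north=-7); F at (east=-7, north=-7).
  E is 2 units south of F: delta (east=+0, north=-2); E at (east=-7, north=-9).
  D is 8 units north of E: delta (east=+0, north=+8); D at (east=-7, north=-1).
  C is 4 units southeast of D: delta (east=+4, north=-4); C at (east=-3, north=-5).
  B is 8 units northwest of C: delta (east=-8, north=+8); B at (east=-11, north=3).
  A is 4 units south of B: delta (east=+0, north=-4); A at (east=-11, north=-1).
Therefore A relative to G: (east=-11, north=-1).

Answer: A is at (east=-11, north=-1) relative to G.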